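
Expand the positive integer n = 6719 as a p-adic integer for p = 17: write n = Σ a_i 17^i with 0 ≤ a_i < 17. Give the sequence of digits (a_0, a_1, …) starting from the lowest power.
(a_0, a_1, …) = (4, 4, 6, 1)

Repeated division by 17 gives the digits low-to-high: 6719 = 4 + 4·17^1 + 6·17^2 + 1·17^3. Digit sequence: (4, 4, 6, 1).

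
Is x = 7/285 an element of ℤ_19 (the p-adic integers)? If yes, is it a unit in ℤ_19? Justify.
x ∉ ℤ_19 (v_19(x) = -1 < 0)

ℤ_19 = {x ∈ ℚ_19 : v_19(x) ≥ 0} and ℤ_19^× = {x ∈ ℤ_19 : v_19(x) = 0}. Here v_19(7/285) = v_19(num) − v_19(den) = -1; compare against these criteria.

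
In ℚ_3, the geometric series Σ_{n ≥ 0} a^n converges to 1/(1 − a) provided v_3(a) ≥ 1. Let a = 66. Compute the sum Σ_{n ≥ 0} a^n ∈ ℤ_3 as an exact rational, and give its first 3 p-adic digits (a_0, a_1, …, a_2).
Σ a^n = 1/(1 − a) = -1/65;  first 3 digits = (1, 1, 2)

v_3(a) = 1 ≥ 1, so the series converges in ℤ_3 to 1/(1 − a) = 1/(1 − 66) = -1/65. Expand this rational in ℤ_3: compute digits iteratively via d_i = x_i mod 3, x_{i+1} = (x_i − d_i)/3. The first 3 digits are (1, 1, 2).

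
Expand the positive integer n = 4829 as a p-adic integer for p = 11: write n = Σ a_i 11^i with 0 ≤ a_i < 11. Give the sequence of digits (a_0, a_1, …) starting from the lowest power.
(a_0, a_1, …) = (0, 10, 6, 3)

Repeated division by 11 gives the digits low-to-high: 4829 = 10·11^1 + 6·11^2 + 3·11^3. Digit sequence: (0, 10, 6, 3).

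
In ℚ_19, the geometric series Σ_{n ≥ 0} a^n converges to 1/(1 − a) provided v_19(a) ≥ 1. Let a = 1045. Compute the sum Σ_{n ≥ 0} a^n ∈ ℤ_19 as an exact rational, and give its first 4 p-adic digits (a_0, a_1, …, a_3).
Σ a^n = 1/(1 − a) = -1/1044;  first 4 digits = (1, 17, 6, 18)

v_19(a) = 1 ≥ 1, so the series converges in ℤ_19 to 1/(1 − a) = 1/(1 − 1045) = -1/1044. Expand this rational in ℤ_19: compute digits iteratively via d_i = x_i mod 19, x_{i+1} = (x_i − d_i)/19. The first 4 digits are (1, 17, 6, 18).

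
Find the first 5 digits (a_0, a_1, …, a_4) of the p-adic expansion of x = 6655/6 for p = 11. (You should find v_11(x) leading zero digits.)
(a_0, …, a_4) = (0, 0, 0, 10, 1)

v_11(6655/6) = 3, so a_0 = ... = a_2 = 0. Factor out: x = 11^3 · u with u = 5/6 a unit in ℤ_11. Expand u iteratively via a_{v+i} = u_i mod 11, u_{i+1} = (u_i − a_{v+i})/11:
  u_0 = 5/6;  a_3 = 10;  u_1 = (u_0 − 10)/11 = -5/6
  u_1 = -5/6;  a_4 = 1;  u_2 = (u_1 − 1)/11 = -1/6
Digits: (0, 0, 0, 10, 1).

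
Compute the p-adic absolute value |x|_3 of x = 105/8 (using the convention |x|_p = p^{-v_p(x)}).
|105/8|_3 = 1/3

Step 1 — compute v_3(x) by factoring powers of 3 out of the numerator and denominator: v_3(105/8) = 1. Step 2 — apply |x|_p = p^{-v_p(x)} = 3^{-1} = 1/3.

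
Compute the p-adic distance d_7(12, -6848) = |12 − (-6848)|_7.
d_7(12, -6848) = 1/343

Step 1 — x − y = 12 − (-6848) = 6860. Step 2 — v_7(6860) = 3 (factor: 6860 = (7^3 · 20); the sign does not affect v_p). Step 3 — |x − y|_7 = 7^{-3} = 1/343.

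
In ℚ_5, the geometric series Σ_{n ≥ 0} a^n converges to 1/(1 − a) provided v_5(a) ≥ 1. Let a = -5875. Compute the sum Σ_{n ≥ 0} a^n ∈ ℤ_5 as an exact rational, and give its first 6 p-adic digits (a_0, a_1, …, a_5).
Σ a^n = 1/(1 − a) = 1/5876;  first 6 digits = (1, 0, 0, 3, 0, 3)

v_5(a) = 3 ≥ 1, so the series converges in ℤ_5 to 1/(1 − a) = 1/(1 − (-5875)) = 1/5876. Expand this rational in ℤ_5: compute digits iteratively via d_i = x_i mod 5, x_{i+1} = (x_i − d_i)/5. The first 6 digits are (1, 0, 0, 3, 0, 3).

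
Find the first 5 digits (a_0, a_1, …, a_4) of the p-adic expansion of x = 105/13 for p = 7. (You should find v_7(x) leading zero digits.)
(a_0, …, a_4) = (0, 6, 2, 5, 3)

v_7(105/13) = 1, so a_0 = ... = a_0 = 0. Factor out: x = 7^1 · u with u = 15/13 a unit in ℤ_7. Expand u iteratively via a_{v+i} = u_i mod 7, u_{i+1} = (u_i − a_{v+i})/7:
  u_0 = 15/13;  a_1 = 6;  u_1 = (u_0 − 6)/7 = -9/13
  u_1 = -9/13;  a_2 = 2;  u_2 = (u_1 − 2)/7 = -5/13
  u_2 = -5/13;  a_3 = 5;  u_3 = (u_2 − 5)/7 = -10/13
  u_3 = -10/13;  a_4 = 3;  u_4 = (u_3 − 3)/7 = -7/13
Digits: (0, 6, 2, 5, 3).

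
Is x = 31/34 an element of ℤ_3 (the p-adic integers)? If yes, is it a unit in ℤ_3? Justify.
x ∈ ℤ_3^× (unit); v_3(x) = 0

ℤ_3 = {x ∈ ℚ_3 : v_3(x) ≥ 0} and ℤ_3^× = {x ∈ ℤ_3 : v_3(x) = 0}. Here v_3(31/34) = v_3(num) − v_3(den) = 0; compare against these criteria.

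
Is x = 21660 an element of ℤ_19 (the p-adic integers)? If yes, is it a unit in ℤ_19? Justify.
x ∈ ℤ_19 but not a unit; v_19(x) = 2 > 0

ℤ_19 = {x ∈ ℚ_19 : v_19(x) ≥ 0} and ℤ_19^× = {x ∈ ℤ_19 : v_19(x) = 0}. Here v_19(21660) = v_19(num) − v_19(den) = 2; compare against these criteria.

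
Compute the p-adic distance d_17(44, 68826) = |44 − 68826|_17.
d_17(44, 68826) = 1/4913

Step 1 — x − y = 44 − 68826 = -68782. Step 2 — v_17(-68782) = 3 (factor: -68782 = −(17^3 · 14); the sign does not affect v_p). Step 3 — |x − y|_17 = 17^{-3} = 1/4913.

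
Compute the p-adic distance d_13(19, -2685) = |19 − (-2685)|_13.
d_13(19, -2685) = 1/169

Step 1 — x − y = 19 − (-2685) = 2704. Step 2 — v_13(2704) = 2 (factor: 2704 = (13^2 · 16); the sign does not affect v_p). Step 3 — |x − y|_13 = 13^{-2} = 1/169.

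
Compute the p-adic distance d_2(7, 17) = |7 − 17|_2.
d_2(7, 17) = 1/2

Step 1 — x − y = 7 − 17 = -10. Step 2 — v_2(-10) = 1 (factor: -10 = −(2^1 · 5); the sign does not affect v_p). Step 3 — |x − y|_2 = 2^{-1} = 1/2.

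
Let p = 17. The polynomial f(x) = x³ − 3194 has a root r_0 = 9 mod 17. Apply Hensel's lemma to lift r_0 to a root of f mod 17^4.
r_3 = 4837 (mod 83521)

Hensel: r_{i+1} = r_i − f(r_i)/f′(r_i) mod 17^{i+2}, where f′(x) = 3x². Iterate:
  r_0 = 9 (mod 17)
  r_1 = 213 (mod 289)
  r_2 = 4837 (mod 4913)
  r_3 = 4837 (mod 83521)
Final: r = 4837 with f(r) ≡ 0 mod 17^4.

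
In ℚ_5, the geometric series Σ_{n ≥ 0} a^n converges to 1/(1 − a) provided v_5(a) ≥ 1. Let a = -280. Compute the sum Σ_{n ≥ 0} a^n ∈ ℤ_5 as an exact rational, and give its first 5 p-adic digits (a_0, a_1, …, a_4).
Σ a^n = 1/(1 − a) = 1/281;  first 5 digits = (1, 4, 4, 3, 2)

v_5(a) = 1 ≥ 1, so the series converges in ℤ_5 to 1/(1 − a) = 1/(1 − (-280)) = 1/281. Expand this rational in ℤ_5: compute digits iteratively via d_i = x_i mod 5, x_{i+1} = (x_i − d_i)/5. The first 5 digits are (1, 4, 4, 3, 2).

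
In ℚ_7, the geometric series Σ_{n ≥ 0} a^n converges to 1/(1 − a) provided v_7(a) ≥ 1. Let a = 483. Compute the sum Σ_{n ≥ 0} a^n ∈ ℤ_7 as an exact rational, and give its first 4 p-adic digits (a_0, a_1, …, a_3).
Σ a^n = 1/(1 − a) = -1/482;  first 4 digits = (1, 6, 3, 1)

v_7(a) = 1 ≥ 1, so the series converges in ℤ_7 to 1/(1 − a) = 1/(1 − 483) = -1/482. Expand this rational in ℤ_7: compute digits iteratively via d_i = x_i mod 7, x_{i+1} = (x_i − d_i)/7. The first 4 digits are (1, 6, 3, 1).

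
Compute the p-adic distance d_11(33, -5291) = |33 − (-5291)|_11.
d_11(33, -5291) = 1/1331

Step 1 — x − y = 33 − (-5291) = 5324. Step 2 — v_11(5324) = 3 (factor: 5324 = (11^3 · 4); the sign does not affect v_p). Step 3 — |x − y|_11 = 11^{-3} = 1/1331.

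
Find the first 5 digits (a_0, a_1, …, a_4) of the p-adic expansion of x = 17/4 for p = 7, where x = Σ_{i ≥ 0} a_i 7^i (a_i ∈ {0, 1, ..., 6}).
(a_0, …, a_4) = (6, 5, 1, 5, 1)

v_7(17/4) = 0 (numerator and denominator both coprime to 7), so x ∈ ℤ_7^×. Compute digits iteratively via a_i = x_i mod 7, x_{i+1} = (x_i − a_i)/7, with x_0 = x:
  x_0 = 17/4;  a_0 = 6;  x_1 = (x_0 − 6)/7 = -1/4
  x_1 = -1/4;  a_1 = 5;  x_2 = (x_1 − 5)/7 = -3/4
  x_2 = -3/4;  a_2 = 1;  x_3 = (x_2 − 1)/7 = -1/4
  x_3 = -1/4;  a_3 = 5;  x_4 = (x_3 − 5)/7 = -3/4
  x_4 = -3/4;  a_4 = 1;  x_5 = (x_4 − 1)/7 = -1/4
Digits: (6, 5, 1, 5, 1).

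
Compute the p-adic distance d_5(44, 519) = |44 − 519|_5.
d_5(44, 519) = 1/25

Step 1 — x − y = 44 − 519 = -475. Step 2 — v_5(-475) = 2 (factor: -475 = −(5^2 · 19); the sign does not affect v_p). Step 3 — |x − y|_5 = 5^{-2} = 1/25.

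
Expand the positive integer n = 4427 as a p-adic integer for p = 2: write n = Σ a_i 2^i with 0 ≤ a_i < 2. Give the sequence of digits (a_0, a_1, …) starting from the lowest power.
(a_0, a_1, …) = (1, 1, 0, 1, 0, 0, 1, 0, 1, 0, 0, 0, 1)

Repeated division by 2 gives the digits low-to-high: 4427 = 1 + 1·2^1 + 1·2^3 + 1·2^6 + 1·2^8 + 1·2^12. Digit sequence: (1, 1, 0, 1, 0, 0, 1, 0, 1, 0, 0, 0, 1).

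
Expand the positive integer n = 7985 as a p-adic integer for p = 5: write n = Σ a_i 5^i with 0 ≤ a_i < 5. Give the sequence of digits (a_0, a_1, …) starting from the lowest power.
(a_0, a_1, …) = (0, 2, 4, 3, 2, 2)

Repeated division by 5 gives the digits low-to-high: 7985 = 2·5^1 + 4·5^2 + 3·5^3 + 2·5^4 + 2·5^5. Digit sequence: (0, 2, 4, 3, 2, 2).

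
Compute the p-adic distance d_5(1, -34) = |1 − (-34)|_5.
d_5(1, -34) = 1/5

Step 1 — x − y = 1 − (-34) = 35. Step 2 — v_5(35) = 1 (factor: 35 = (5^1 · 7); the sign does not affect v_p). Step 3 — |x − y|_5 = 5^{-1} = 1/5.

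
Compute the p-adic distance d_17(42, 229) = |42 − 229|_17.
d_17(42, 229) = 1/17

Step 1 — x − y = 42 − 229 = -187. Step 2 — v_17(-187) = 1 (factor: -187 = −(17^1 · 11); the sign does not affect v_p). Step 3 — |x − y|_17 = 17^{-1} = 1/17.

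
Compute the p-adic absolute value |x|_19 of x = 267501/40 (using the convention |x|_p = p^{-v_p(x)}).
|267501/40|_19 = 1/6859

Step 1 — compute v_19(x) by factoring powers of 19 out of the numerator and denominator: v_19(267501/40) = 3. Step 2 — apply |x|_p = p^{-v_p(x)} = 19^{-3} = 1/6859.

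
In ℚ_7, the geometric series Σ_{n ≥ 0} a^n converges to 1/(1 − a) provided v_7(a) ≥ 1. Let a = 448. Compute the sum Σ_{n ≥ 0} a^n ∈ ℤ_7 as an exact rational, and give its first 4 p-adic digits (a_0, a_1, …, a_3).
Σ a^n = 1/(1 − a) = -1/447;  first 4 digits = (1, 1, 3, 6)

v_7(a) = 1 ≥ 1, so the series converges in ℤ_7 to 1/(1 − a) = 1/(1 − 448) = -1/447. Expand this rational in ℤ_7: compute digits iteratively via d_i = x_i mod 7, x_{i+1} = (x_i − d_i)/7. The first 4 digits are (1, 1, 3, 6).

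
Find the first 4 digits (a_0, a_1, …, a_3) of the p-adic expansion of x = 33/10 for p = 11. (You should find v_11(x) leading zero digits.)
(a_0, …, a_3) = (0, 8, 7, 7)

v_11(33/10) = 1, so a_0 = ... = a_0 = 0. Factor out: x = 11^1 · u with u = 3/10 a unit in ℤ_11. Expand u iteratively via a_{v+i} = u_i mod 11, u_{i+1} = (u_i − a_{v+i})/11:
  u_0 = 3/10;  a_1 = 8;  u_1 = (u_0 − 8)/11 = -7/10
  u_1 = -7/10;  a_2 = 7;  u_2 = (u_1 − 7)/11 = -7/10
  u_2 = -7/10;  a_3 = 7;  u_3 = (u_2 − 7)/11 = -7/10
Digits: (0, 8, 7, 7).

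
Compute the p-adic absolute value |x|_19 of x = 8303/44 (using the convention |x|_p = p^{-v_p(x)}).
|8303/44|_19 = 1/361

Step 1 — compute v_19(x) by factoring powers of 19 out of the numerator and denominator: v_19(8303/44) = 2. Step 2 — apply |x|_p = p^{-v_p(x)} = 19^{-2} = 1/361.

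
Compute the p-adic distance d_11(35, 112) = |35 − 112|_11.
d_11(35, 112) = 1/11

Step 1 — x − y = 35 − 112 = -77. Step 2 — v_11(-77) = 1 (factor: -77 = −(11^1 · 7); the sign does not affect v_p). Step 3 — |x − y|_11 = 11^{-1} = 1/11.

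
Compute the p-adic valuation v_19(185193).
v_19(185193) = 3

v_19(n) is the largest exponent k such that 19^k divides n. Factor out: 185193 = 19^3 · 27. (Sign doesn't affect v_p.) So v_19(185193) = 3.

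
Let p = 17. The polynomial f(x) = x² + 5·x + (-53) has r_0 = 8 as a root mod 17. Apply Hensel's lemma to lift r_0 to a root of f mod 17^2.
r_1 = 212 (mod 289)

Hensel: r_{i+1} = r_i − f(r_i)·(f′(r_i))^{-1} mod 17^{i+2}, f′(x) = 2x + 5. Iterate:
  r_0 = 8 (mod 17)
  r_1 = 212 (mod 289)
Final: r = 212 satisfies f(r) ≡ 0 mod 17^2.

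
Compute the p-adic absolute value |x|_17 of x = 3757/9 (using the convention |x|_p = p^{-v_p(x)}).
|3757/9|_17 = 1/289

Step 1 — compute v_17(x) by factoring powers of 17 out of the numerator and denominator: v_17(3757/9) = 2. Step 2 — apply |x|_p = p^{-v_p(x)} = 17^{-2} = 1/289.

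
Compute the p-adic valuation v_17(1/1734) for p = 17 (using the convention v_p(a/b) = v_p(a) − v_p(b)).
v_17(1/1734) = -2

Factor powers of 17 from the numerator and denominator of the reduced fraction: 1 = 17^0 · 1 and 1734 = 17^2 · 6. Apply v_p(a/b) = v_p(a) − v_p(b): v_17(1/1734) = 0 − 2 = -2.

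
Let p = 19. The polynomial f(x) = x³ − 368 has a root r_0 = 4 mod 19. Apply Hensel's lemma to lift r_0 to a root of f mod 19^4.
r_3 = 1334 (mod 130321)

Hensel: r_{i+1} = r_i − f(r_i)/f′(r_i) mod 19^{i+2}, where f′(x) = 3x². Iterate:
  r_0 = 4 (mod 19)
  r_1 = 251 (mod 361)
  r_2 = 1334 (mod 6859)
  r_3 = 1334 (mod 130321)
Final: r = 1334 with f(r) ≡ 0 mod 19^4.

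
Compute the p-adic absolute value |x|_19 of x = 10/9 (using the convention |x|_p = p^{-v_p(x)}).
|10/9|_19 = 1

Step 1 — compute v_19(x) by factoring powers of 19 out of the numerator and denominator: v_19(10/9) = 0. Step 2 — apply |x|_p = p^{-v_p(x)} = 19^{0} = 1.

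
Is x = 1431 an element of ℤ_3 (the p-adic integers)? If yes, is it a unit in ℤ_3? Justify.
x ∈ ℤ_3 but not a unit; v_3(x) = 3 > 0

ℤ_3 = {x ∈ ℚ_3 : v_3(x) ≥ 0} and ℤ_3^× = {x ∈ ℤ_3 : v_3(x) = 0}. Here v_3(1431) = v_3(num) − v_3(den) = 3; compare against these criteria.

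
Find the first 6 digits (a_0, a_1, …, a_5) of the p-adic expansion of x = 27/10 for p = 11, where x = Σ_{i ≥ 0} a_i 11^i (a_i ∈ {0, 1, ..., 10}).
(a_0, …, a_5) = (6, 3, 3, 3, 3, 3)

v_11(27/10) = 0 (numerator and denominator both coprime to 11), so x ∈ ℤ_11^×. Compute digits iteratively via a_i = x_i mod 11, x_{i+1} = (x_i − a_i)/11, with x_0 = x:
  x_0 = 27/10;  a_0 = 6;  x_1 = (x_0 − 6)/11 = -3/10
  x_1 = -3/10;  a_1 = 3;  x_2 = (x_1 − 3)/11 = -3/10
  x_2 = -3/10;  a_2 = 3;  x_3 = (x_2 − 3)/11 = -3/10
  x_3 = -3/10;  a_3 = 3;  x_4 = (x_3 − 3)/11 = -3/10
  x_4 = -3/10;  a_4 = 3;  x_5 = (x_4 − 3)/11 = -3/10
  x_5 = -3/10;  a_5 = 3;  x_6 = (x_5 − 3)/11 = -3/10
Digits: (6, 3, 3, 3, 3, 3).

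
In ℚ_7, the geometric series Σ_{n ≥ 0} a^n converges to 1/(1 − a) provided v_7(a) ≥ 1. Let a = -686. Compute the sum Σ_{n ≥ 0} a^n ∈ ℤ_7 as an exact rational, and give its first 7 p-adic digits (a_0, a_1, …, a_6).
Σ a^n = 1/(1 − a) = 1/687;  first 7 digits = (1, 0, 0, 5, 6, 6, 3)

v_7(a) = 3 ≥ 1, so the series converges in ℤ_7 to 1/(1 − a) = 1/(1 − (-686)) = 1/687. Expand this rational in ℤ_7: compute digits iteratively via d_i = x_i mod 7, x_{i+1} = (x_i − d_i)/7. The first 7 digits are (1, 0, 0, 5, 6, 6, 3).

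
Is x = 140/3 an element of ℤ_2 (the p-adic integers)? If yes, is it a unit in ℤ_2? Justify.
x ∈ ℤ_2 but not a unit; v_2(x) = 2 > 0

ℤ_2 = {x ∈ ℚ_2 : v_2(x) ≥ 0} and ℤ_2^× = {x ∈ ℤ_2 : v_2(x) = 0}. Here v_2(140/3) = v_2(num) − v_2(den) = 2; compare against these criteria.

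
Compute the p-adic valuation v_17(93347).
v_17(93347) = 3

v_17(n) is the largest exponent k such that 17^k divides n. Factor out: 93347 = 17^3 · 19. (Sign doesn't affect v_p.) So v_17(93347) = 3.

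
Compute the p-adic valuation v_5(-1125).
v_5(-1125) = 3

v_5(n) is the largest exponent k such that 5^k divides n. Factor out: -1125 = -5^3 · 9. (Sign doesn't affect v_p.) So v_5(-1125) = 3.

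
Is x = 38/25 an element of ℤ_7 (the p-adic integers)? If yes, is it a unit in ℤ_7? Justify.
x ∈ ℤ_7^× (unit); v_7(x) = 0

ℤ_7 = {x ∈ ℚ_7 : v_7(x) ≥ 0} and ℤ_7^× = {x ∈ ℤ_7 : v_7(x) = 0}. Here v_7(38/25) = v_7(num) − v_7(den) = 0; compare against these criteria.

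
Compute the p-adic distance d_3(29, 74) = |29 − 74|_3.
d_3(29, 74) = 1/9

Step 1 — x − y = 29 − 74 = -45. Step 2 — v_3(-45) = 2 (factor: -45 = −(3^2 · 5); the sign does not affect v_p). Step 3 — |x − y|_3 = 3^{-2} = 1/9.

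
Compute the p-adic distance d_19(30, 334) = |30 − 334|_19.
d_19(30, 334) = 1/19

Step 1 — x − y = 30 − 334 = -304. Step 2 — v_19(-304) = 1 (factor: -304 = −(19^1 · 16); the sign does not affect v_p). Step 3 — |x − y|_19 = 19^{-1} = 1/19.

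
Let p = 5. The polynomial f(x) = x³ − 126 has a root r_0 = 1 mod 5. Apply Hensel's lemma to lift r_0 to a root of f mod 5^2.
r_1 = 1 (mod 25)

Hensel: r_{i+1} = r_i − f(r_i)/f′(r_i) mod 5^{i+2}, where f′(x) = 3x². Iterate:
  r_0 = 1 (mod 5)
  r_1 = 1 (mod 25)
Final: r = 1 with f(r) ≡ 0 mod 5^2.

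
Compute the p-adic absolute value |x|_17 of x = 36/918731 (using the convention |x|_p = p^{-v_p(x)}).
|36/918731|_17 = 83521

Step 1 — compute v_17(x) by factoring powers of 17 out of the numerator and denominator: v_17(36/918731) = -4. Step 2 — apply |x|_p = p^{-v_p(x)} = 17^{4} = 83521.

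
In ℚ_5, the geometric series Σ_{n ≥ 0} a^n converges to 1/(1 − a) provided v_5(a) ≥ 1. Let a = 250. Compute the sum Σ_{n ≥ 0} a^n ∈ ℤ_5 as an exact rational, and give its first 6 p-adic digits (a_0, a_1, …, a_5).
Σ a^n = 1/(1 − a) = -1/249;  first 6 digits = (1, 0, 0, 2, 0, 0)

v_5(a) = 3 ≥ 1, so the series converges in ℤ_5 to 1/(1 − a) = 1/(1 − 250) = -1/249. Expand this rational in ℤ_5: compute digits iteratively via d_i = x_i mod 5, x_{i+1} = (x_i − d_i)/5. The first 6 digits are (1, 0, 0, 2, 0, 0).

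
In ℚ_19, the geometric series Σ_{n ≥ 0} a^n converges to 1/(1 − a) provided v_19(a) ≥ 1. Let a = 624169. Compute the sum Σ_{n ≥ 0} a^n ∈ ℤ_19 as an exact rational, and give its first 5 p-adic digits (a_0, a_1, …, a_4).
Σ a^n = 1/(1 − a) = -1/624168;  first 5 digits = (1, 0, 0, 15, 4)

v_19(a) = 3 ≥ 1, so the series converges in ℤ_19 to 1/(1 − a) = 1/(1 − 624169) = -1/624168. Expand this rational in ℤ_19: compute digits iteratively via d_i = x_i mod 19, x_{i+1} = (x_i − d_i)/19. The first 5 digits are (1, 0, 0, 15, 4).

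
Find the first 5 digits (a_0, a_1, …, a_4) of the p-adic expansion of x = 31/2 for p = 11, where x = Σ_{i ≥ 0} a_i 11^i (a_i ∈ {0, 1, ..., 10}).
(a_0, …, a_4) = (10, 6, 5, 5, 5)

v_11(31/2) = 0 (numerator and denominator both coprime to 11), so x ∈ ℤ_11^×. Compute digits iteratively via a_i = x_i mod 11, x_{i+1} = (x_i − a_i)/11, with x_0 = x:
  x_0 = 31/2;  a_0 = 10;  x_1 = (x_0 − 10)/11 = 1/2
  x_1 = 1/2;  a_1 = 6;  x_2 = (x_1 − 6)/11 = -1/2
  x_2 = -1/2;  a_2 = 5;  x_3 = (x_2 − 5)/11 = -1/2
  x_3 = -1/2;  a_3 = 5;  x_4 = (x_3 − 5)/11 = -1/2
  x_4 = -1/2;  a_4 = 5;  x_5 = (x_4 − 5)/11 = -1/2
Digits: (10, 6, 5, 5, 5).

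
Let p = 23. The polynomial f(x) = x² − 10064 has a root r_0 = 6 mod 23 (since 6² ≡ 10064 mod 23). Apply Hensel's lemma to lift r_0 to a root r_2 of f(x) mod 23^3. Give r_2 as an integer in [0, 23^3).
r_2 = 4721 (mod 12167)

Hensel's recurrence: r_{i+1} = r_i − f(r_i)·(f′(r_i))^{-1} mod 23^{i+2}, with f′(x) = 2x. Iterate:
  r_0 = 6 (mod 23)
  r_1 = 489 (mod 529)
  r_2 = 4721 (mod 12167)
Final: r_2 = 4721, and one checks f(r_2) ≡ 0 mod 23^3.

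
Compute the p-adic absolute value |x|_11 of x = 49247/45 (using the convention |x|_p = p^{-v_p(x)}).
|49247/45|_11 = 1/1331

Step 1 — compute v_11(x) by factoring powers of 11 out of the numerator and denominator: v_11(49247/45) = 3. Step 2 — apply |x|_p = p^{-v_p(x)} = 11^{-3} = 1/1331.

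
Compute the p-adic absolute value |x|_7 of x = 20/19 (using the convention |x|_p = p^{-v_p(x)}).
|20/19|_7 = 1

Step 1 — compute v_7(x) by factoring powers of 7 out of the numerator and denominator: v_7(20/19) = 0. Step 2 — apply |x|_p = p^{-v_p(x)} = 7^{0} = 1.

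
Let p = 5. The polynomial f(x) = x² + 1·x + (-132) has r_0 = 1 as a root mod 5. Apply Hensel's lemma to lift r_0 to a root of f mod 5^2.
r_1 = 11 (mod 25)

Hensel: r_{i+1} = r_i − f(r_i)·(f′(r_i))^{-1} mod 5^{i+2}, f′(x) = 2x + 1. Iterate:
  r_0 = 1 (mod 5)
  r_1 = 11 (mod 25)
Final: r = 11 satisfies f(r) ≡ 0 mod 5^2.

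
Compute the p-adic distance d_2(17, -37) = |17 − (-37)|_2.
d_2(17, -37) = 1/2

Step 1 — x − y = 17 − (-37) = 54. Step 2 — v_2(54) = 1 (factor: 54 = (2^1 · 27); the sign does not affect v_p). Step 3 — |x − y|_2 = 2^{-1} = 1/2.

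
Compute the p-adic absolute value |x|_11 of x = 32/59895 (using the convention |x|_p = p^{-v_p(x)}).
|32/59895|_11 = 1331

Step 1 — compute v_11(x) by factoring powers of 11 out of the numerator and denominator: v_11(32/59895) = -3. Step 2 — apply |x|_p = p^{-v_p(x)} = 11^{3} = 1331.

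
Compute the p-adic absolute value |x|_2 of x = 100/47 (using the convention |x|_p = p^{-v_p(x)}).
|100/47|_2 = 1/4

Step 1 — compute v_2(x) by factoring powers of 2 out of the numerator and denominator: v_2(100/47) = 2. Step 2 — apply |x|_p = p^{-v_p(x)} = 2^{-2} = 1/4.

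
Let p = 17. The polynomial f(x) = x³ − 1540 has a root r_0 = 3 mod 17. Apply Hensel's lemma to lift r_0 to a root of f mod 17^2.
r_1 = 241 (mod 289)

Hensel: r_{i+1} = r_i − f(r_i)/f′(r_i) mod 17^{i+2}, where f′(x) = 3x². Iterate:
  r_0 = 3 (mod 17)
  r_1 = 241 (mod 289)
Final: r = 241 with f(r) ≡ 0 mod 17^2.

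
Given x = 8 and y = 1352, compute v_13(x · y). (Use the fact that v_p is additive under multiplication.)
v_13(10816) = 2

v_p(x) = 0 (factor: 8 = 13^0 · 8); v_p(y) = 2 (factor: 1352 = 13^2 · 8). Additivity: v_p(xy) = v_p(x) + v_p(y) = 0 + 2 = 2. (Direct check: xy = 10816 = 13^2 · (64).)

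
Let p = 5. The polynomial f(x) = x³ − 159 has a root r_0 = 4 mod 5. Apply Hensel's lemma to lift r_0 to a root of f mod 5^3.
r_2 = 119 (mod 125)

Hensel: r_{i+1} = r_i − f(r_i)/f′(r_i) mod 5^{i+2}, where f′(x) = 3x². Iterate:
  r_0 = 4 (mod 5)
  r_1 = 19 (mod 25)
  r_2 = 119 (mod 125)
Final: r = 119 with f(r) ≡ 0 mod 5^3.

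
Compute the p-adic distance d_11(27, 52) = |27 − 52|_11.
d_11(27, 52) = 1

Step 1 — x − y = 27 − 52 = -25. Step 2 — v_11(-25) = 0 (factor: -25 = −(11^0 · 25); the sign does not affect v_p). Step 3 — |x − y|_11 = 11^{0} = 1.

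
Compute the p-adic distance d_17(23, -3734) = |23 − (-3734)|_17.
d_17(23, -3734) = 1/289

Step 1 — x − y = 23 − (-3734) = 3757. Step 2 — v_17(3757) = 2 (factor: 3757 = (17^2 · 13); the sign does not affect v_p). Step 3 — |x − y|_17 = 17^{-2} = 1/289.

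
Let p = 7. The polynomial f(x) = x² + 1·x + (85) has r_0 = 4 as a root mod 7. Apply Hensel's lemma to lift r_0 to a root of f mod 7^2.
r_1 = 25 (mod 49)

Hensel: r_{i+1} = r_i − f(r_i)·(f′(r_i))^{-1} mod 7^{i+2}, f′(x) = 2x + 1. Iterate:
  r_0 = 4 (mod 7)
  r_1 = 25 (mod 49)
Final: r = 25 satisfies f(r) ≡ 0 mod 7^2.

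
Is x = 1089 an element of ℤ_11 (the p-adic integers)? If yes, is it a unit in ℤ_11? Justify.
x ∈ ℤ_11 but not a unit; v_11(x) = 2 > 0

ℤ_11 = {x ∈ ℚ_11 : v_11(x) ≥ 0} and ℤ_11^× = {x ∈ ℤ_11 : v_11(x) = 0}. Here v_11(1089) = v_11(num) − v_11(den) = 2; compare against these criteria.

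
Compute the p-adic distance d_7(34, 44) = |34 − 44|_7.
d_7(34, 44) = 1

Step 1 — x − y = 34 − 44 = -10. Step 2 — v_7(-10) = 0 (factor: -10 = −(7^0 · 10); the sign does not affect v_p). Step 3 — |x − y|_7 = 7^{0} = 1.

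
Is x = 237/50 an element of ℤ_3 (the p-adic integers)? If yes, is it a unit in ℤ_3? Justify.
x ∈ ℤ_3 but not a unit; v_3(x) = 1 > 0

ℤ_3 = {x ∈ ℚ_3 : v_3(x) ≥ 0} and ℤ_3^× = {x ∈ ℤ_3 : v_3(x) = 0}. Here v_3(237/50) = v_3(num) − v_3(den) = 1; compare against these criteria.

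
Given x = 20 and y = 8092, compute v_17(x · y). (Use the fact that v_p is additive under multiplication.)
v_17(161840) = 2

v_p(x) = 0 (factor: 20 = 17^0 · 20); v_p(y) = 2 (factor: 8092 = 17^2 · 28). Additivity: v_p(xy) = v_p(x) + v_p(y) = 0 + 2 = 2. (Direct check: xy = 161840 = 17^2 · (560).)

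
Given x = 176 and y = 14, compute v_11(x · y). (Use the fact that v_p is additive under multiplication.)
v_11(2464) = 1

v_p(x) = 1 (factor: 176 = 11^1 · 16); v_p(y) = 0 (factor: 14 = 11^0 · 14). Additivity: v_p(xy) = v_p(x) + v_p(y) = 1 + 0 = 1. (Direct check: xy = 2464 = 11^1 · (224).)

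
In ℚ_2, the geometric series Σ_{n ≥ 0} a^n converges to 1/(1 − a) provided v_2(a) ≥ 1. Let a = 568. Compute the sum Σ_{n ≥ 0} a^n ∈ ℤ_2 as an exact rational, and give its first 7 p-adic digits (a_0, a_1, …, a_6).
Σ a^n = 1/(1 − a) = -1/567;  first 7 digits = (1, 0, 0, 1, 1, 1, 1)

v_2(a) = 3 ≥ 1, so the series converges in ℤ_2 to 1/(1 − a) = 1/(1 − 568) = -1/567. Expand this rational in ℤ_2: compute digits iteratively via d_i = x_i mod 2, x_{i+1} = (x_i − d_i)/2. The first 7 digits are (1, 0, 0, 1, 1, 1, 1).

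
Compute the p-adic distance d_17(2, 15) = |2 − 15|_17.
d_17(2, 15) = 1

Step 1 — x − y = 2 − 15 = -13. Step 2 — v_17(-13) = 0 (factor: -13 = −(17^0 · 13); the sign does not affect v_p). Step 3 — |x − y|_17 = 17^{0} = 1.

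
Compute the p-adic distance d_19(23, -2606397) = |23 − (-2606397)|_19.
d_19(23, -2606397) = 1/130321

Step 1 — x − y = 23 − (-2606397) = 2606420. Step 2 — v_19(2606420) = 4 (factor: 2606420 = (19^4 · 20); the sign does not affect v_p). Step 3 — |x − y|_19 = 19^{-4} = 1/130321.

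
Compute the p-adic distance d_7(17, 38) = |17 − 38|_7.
d_7(17, 38) = 1/7

Step 1 — x − y = 17 − 38 = -21. Step 2 — v_7(-21) = 1 (factor: -21 = −(7^1 · 3); the sign does not affect v_p). Step 3 — |x − y|_7 = 7^{-1} = 1/7.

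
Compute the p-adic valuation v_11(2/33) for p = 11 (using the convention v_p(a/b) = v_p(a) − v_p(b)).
v_11(2/33) = -1

Factor powers of 11 from the numerator and denominator of the reduced fraction: 2 = 11^0 · 2 and 33 = 11^1 · 3. Apply v_p(a/b) = v_p(a) − v_p(b): v_11(2/33) = 0 − 1 = -1.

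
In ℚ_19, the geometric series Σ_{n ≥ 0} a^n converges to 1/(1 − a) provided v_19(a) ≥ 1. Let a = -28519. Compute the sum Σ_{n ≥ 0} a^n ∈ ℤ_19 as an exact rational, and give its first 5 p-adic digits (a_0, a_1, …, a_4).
Σ a^n = 1/(1 − a) = 1/28520;  first 5 digits = (1, 0, 16, 14, 8)

v_19(a) = 2 ≥ 1, so the series converges in ℤ_19 to 1/(1 − a) = 1/(1 − (-28519)) = 1/28520. Expand this rational in ℤ_19: compute digits iteratively via d_i = x_i mod 19, x_{i+1} = (x_i − d_i)/19. The first 5 digits are (1, 0, 16, 14, 8).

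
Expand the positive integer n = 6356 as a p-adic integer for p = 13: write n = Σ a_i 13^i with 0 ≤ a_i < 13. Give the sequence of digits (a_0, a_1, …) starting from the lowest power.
(a_0, a_1, …) = (12, 7, 11, 2)

Repeated division by 13 gives the digits low-to-high: 6356 = 12 + 7·13^1 + 11·13^2 + 2·13^3. Digit sequence: (12, 7, 11, 2).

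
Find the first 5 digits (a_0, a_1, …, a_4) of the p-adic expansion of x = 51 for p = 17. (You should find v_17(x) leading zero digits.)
(a_0, …, a_4) = (0, 3, 0, 0, 0)

v_17(51) = 1, so a_0 = ... = a_0 = 0. Factor out: x = 17^1 · u with u = 3 a unit in ℤ_17. Expand u iteratively via a_{v+i} = u_i mod 17, u_{i+1} = (u_i − a_{v+i})/17:
  u_0 = 3;  a_1 = 3;  u_1 = (u_0 − 3)/17 = 0
  u_1 = 0;  a_2 = 0;  u_2 = (u_1 − 0)/17 = 0
  u_2 = 0;  a_3 = 0;  u_3 = (u_2 − 0)/17 = 0
  u_3 = 0;  a_4 = 0;  u_4 = (u_3 − 0)/17 = 0
Digits: (0, 3, 0, 0, 0).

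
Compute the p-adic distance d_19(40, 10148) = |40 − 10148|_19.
d_19(40, 10148) = 1/361

Step 1 — x − y = 40 − 10148 = -10108. Step 2 — v_19(-10108) = 2 (factor: -10108 = −(19^2 · 28); the sign does not affect v_p). Step 3 — |x − y|_19 = 19^{-2} = 1/361.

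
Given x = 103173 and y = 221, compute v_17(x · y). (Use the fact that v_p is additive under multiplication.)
v_17(22801233) = 4

v_p(x) = 3 (factor: 103173 = 17^3 · 21); v_p(y) = 1 (factor: 221 = 17^1 · 13). Additivity: v_p(xy) = v_p(x) + v_p(y) = 3 + 1 = 4. (Direct check: xy = 22801233 = 17^4 · (273).)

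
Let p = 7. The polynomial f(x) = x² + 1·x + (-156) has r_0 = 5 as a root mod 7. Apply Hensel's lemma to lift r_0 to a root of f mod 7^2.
r_1 = 12 (mod 49)

Hensel: r_{i+1} = r_i − f(r_i)·(f′(r_i))^{-1} mod 7^{i+2}, f′(x) = 2x + 1. Iterate:
  r_0 = 5 (mod 7)
  r_1 = 12 (mod 49)
Final: r = 12 satisfies f(r) ≡ 0 mod 7^2.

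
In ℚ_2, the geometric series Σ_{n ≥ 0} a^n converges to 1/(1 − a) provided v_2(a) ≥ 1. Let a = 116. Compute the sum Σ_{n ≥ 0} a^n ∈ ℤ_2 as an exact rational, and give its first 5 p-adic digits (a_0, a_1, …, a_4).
Σ a^n = 1/(1 − a) = -1/115;  first 5 digits = (1, 0, 1, 0, 0)

v_2(a) = 2 ≥ 1, so the series converges in ℤ_2 to 1/(1 − a) = 1/(1 − 116) = -1/115. Expand this rational in ℤ_2: compute digits iteratively via d_i = x_i mod 2, x_{i+1} = (x_i − d_i)/2. The first 5 digits are (1, 0, 1, 0, 0).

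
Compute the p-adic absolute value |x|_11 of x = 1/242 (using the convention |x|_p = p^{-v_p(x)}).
|1/242|_11 = 121

Step 1 — compute v_11(x) by factoring powers of 11 out of the numerator and denominator: v_11(1/242) = -2. Step 2 — apply |x|_p = p^{-v_p(x)} = 11^{2} = 121.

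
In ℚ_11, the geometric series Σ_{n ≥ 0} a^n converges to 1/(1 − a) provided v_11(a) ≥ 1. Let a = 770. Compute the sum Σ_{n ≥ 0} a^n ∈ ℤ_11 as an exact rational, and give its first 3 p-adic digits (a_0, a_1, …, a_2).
Σ a^n = 1/(1 − a) = -1/769;  first 3 digits = (1, 4, 0)

v_11(a) = 1 ≥ 1, so the series converges in ℤ_11 to 1/(1 − a) = 1/(1 − 770) = -1/769. Expand this rational in ℤ_11: compute digits iteratively via d_i = x_i mod 11, x_{i+1} = (x_i − d_i)/11. The first 3 digits are (1, 4, 0).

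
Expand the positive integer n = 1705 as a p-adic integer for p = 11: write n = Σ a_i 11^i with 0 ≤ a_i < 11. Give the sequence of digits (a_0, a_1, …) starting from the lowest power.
(a_0, a_1, …) = (0, 1, 3, 1)

Repeated division by 11 gives the digits low-to-high: 1705 = 1·11^1 + 3·11^2 + 1·11^3. Digit sequence: (0, 1, 3, 1).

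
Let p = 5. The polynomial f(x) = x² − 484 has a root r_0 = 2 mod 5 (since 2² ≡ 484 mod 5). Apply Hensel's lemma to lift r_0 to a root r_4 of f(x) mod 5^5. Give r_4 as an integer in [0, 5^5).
r_4 = 22 (mod 3125)

Hensel's recurrence: r_{i+1} = r_i − f(r_i)·(f′(r_i))^{-1} mod 5^{i+2}, with f′(x) = 2x. Iterate:
  r_0 = 2 (mod 5)
  r_1 = 22 (mod 25)
  r_2 = 22 (mod 125)
  r_3 = 22 (mod 625)
  r_4 = 22 (mod 3125)
Final: r_4 = 22, and one checks f(r_4) ≡ 0 mod 5^5.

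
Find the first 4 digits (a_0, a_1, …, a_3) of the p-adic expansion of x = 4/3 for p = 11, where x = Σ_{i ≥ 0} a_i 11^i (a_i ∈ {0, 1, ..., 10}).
(a_0, …, a_3) = (5, 7, 3, 7)

v_11(4/3) = 0 (numerator and denominator both coprime to 11), so x ∈ ℤ_11^×. Compute digits iteratively via a_i = x_i mod 11, x_{i+1} = (x_i − a_i)/11, with x_0 = x:
  x_0 = 4/3;  a_0 = 5;  x_1 = (x_0 − 5)/11 = -1/3
  x_1 = -1/3;  a_1 = 7;  x_2 = (x_1 − 7)/11 = -2/3
  x_2 = -2/3;  a_2 = 3;  x_3 = (x_2 − 3)/11 = -1/3
  x_3 = -1/3;  a_3 = 7;  x_4 = (x_3 − 7)/11 = -2/3
Digits: (5, 7, 3, 7).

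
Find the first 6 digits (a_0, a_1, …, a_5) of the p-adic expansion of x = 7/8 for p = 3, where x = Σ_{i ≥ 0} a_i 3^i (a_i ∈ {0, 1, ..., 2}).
(a_0, …, a_5) = (2, 0, 1, 0, 1, 0)

v_3(7/8) = 0 (numerator and denominator both coprime to 3), so x ∈ ℤ_3^×. Compute digits iteratively via a_i = x_i mod 3, x_{i+1} = (x_i − a_i)/3, with x_0 = x:
  x_0 = 7/8;  a_0 = 2;  x_1 = (x_0 − 2)/3 = -3/8
  x_1 = -3/8;  a_1 = 0;  x_2 = (x_1 − 0)/3 = -1/8
  x_2 = -1/8;  a_2 = 1;  x_3 = (x_2 − 1)/3 = -3/8
  x_3 = -3/8;  a_3 = 0;  x_4 = (x_3 − 0)/3 = -1/8
  x_4 = -1/8;  a_4 = 1;  x_5 = (x_4 − 1)/3 = -3/8
  x_5 = -3/8;  a_5 = 0;  x_6 = (x_5 − 0)/3 = -1/8
Digits: (2, 0, 1, 0, 1, 0).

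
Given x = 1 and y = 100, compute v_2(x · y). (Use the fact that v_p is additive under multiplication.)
v_2(100) = 2

v_p(x) = 0 (factor: 1 = 2^0 · 1); v_p(y) = 2 (factor: 100 = 2^2 · 25). Additivity: v_p(xy) = v_p(x) + v_p(y) = 0 + 2 = 2. (Direct check: xy = 100 = 2^2 · (25).)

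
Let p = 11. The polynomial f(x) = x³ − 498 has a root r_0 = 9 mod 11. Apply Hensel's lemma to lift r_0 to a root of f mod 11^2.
r_1 = 20 (mod 121)

Hensel: r_{i+1} = r_i − f(r_i)/f′(r_i) mod 11^{i+2}, where f′(x) = 3x². Iterate:
  r_0 = 9 (mod 11)
  r_1 = 20 (mod 121)
Final: r = 20 with f(r) ≡ 0 mod 11^2.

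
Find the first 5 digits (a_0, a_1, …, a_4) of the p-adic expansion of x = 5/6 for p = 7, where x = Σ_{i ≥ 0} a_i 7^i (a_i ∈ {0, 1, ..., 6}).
(a_0, …, a_4) = (2, 1, 1, 1, 1)

v_7(5/6) = 0 (numerator and denominator both coprime to 7), so x ∈ ℤ_7^×. Compute digits iteratively via a_i = x_i mod 7, x_{i+1} = (x_i − a_i)/7, with x_0 = x:
  x_0 = 5/6;  a_0 = 2;  x_1 = (x_0 − 2)/7 = -1/6
  x_1 = -1/6;  a_1 = 1;  x_2 = (x_1 − 1)/7 = -1/6
  x_2 = -1/6;  a_2 = 1;  x_3 = (x_2 − 1)/7 = -1/6
  x_3 = -1/6;  a_3 = 1;  x_4 = (x_3 − 1)/7 = -1/6
  x_4 = -1/6;  a_4 = 1;  x_5 = (x_4 − 1)/7 = -1/6
Digits: (2, 1, 1, 1, 1).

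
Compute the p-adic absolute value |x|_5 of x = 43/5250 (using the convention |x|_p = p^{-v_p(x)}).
|43/5250|_5 = 125

Step 1 — compute v_5(x) by factoring powers of 5 out of the numerator and denominator: v_5(43/5250) = -3. Step 2 — apply |x|_p = p^{-v_p(x)} = 5^{3} = 125.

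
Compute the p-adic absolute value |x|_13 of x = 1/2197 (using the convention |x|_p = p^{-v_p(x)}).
|1/2197|_13 = 2197

Step 1 — compute v_13(x) by factoring powers of 13 out of the numerator and denominator: v_13(1/2197) = -3. Step 2 — apply |x|_p = p^{-v_p(x)} = 13^{3} = 2197.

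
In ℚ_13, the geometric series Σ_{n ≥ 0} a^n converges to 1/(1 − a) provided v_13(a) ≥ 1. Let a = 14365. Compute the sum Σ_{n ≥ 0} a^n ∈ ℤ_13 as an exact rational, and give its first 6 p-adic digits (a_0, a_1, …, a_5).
Σ a^n = 1/(1 − a) = -1/14364;  first 6 digits = (1, 0, 7, 6, 10, 9)

v_13(a) = 2 ≥ 1, so the series converges in ℤ_13 to 1/(1 − a) = 1/(1 − 14365) = -1/14364. Expand this rational in ℤ_13: compute digits iteratively via d_i = x_i mod 13, x_{i+1} = (x_i − d_i)/13. The first 6 digits are (1, 0, 7, 6, 10, 9).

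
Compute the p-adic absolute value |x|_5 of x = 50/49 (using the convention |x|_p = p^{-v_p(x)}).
|50/49|_5 = 1/25

Step 1 — compute v_5(x) by factoring powers of 5 out of the numerator and denominator: v_5(50/49) = 2. Step 2 — apply |x|_p = p^{-v_p(x)} = 5^{-2} = 1/25.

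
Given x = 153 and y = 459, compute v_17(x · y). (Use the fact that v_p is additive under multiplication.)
v_17(70227) = 2

v_p(x) = 1 (factor: 153 = 17^1 · 9); v_p(y) = 1 (factor: 459 = 17^1 · 27). Additivity: v_p(xy) = v_p(x) + v_p(y) = 1 + 1 = 2. (Direct check: xy = 70227 = 17^2 · (243).)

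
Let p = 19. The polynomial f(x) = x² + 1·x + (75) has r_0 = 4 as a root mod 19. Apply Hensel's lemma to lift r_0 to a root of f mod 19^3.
r_2 = 555 (mod 6859)

Hensel: r_{i+1} = r_i − f(r_i)·(f′(r_i))^{-1} mod 19^{i+2}, f′(x) = 2x + 1. Iterate:
  r_0 = 4 (mod 19)
  r_1 = 194 (mod 361)
  r_2 = 555 (mod 6859)
Final: r = 555 satisfies f(r) ≡ 0 mod 19^3.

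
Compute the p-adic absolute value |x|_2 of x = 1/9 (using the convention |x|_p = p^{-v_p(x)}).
|1/9|_2 = 1

Step 1 — compute v_2(x) by factoring powers of 2 out of the numerator and denominator: v_2(1/9) = 0. Step 2 — apply |x|_p = p^{-v_p(x)} = 2^{0} = 1.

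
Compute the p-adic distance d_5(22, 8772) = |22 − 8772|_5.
d_5(22, 8772) = 1/625

Step 1 — x − y = 22 − 8772 = -8750. Step 2 — v_5(-8750) = 4 (factor: -8750 = −(5^4 · 14); the sign does not affect v_p). Step 3 — |x − y|_5 = 5^{-4} = 1/625.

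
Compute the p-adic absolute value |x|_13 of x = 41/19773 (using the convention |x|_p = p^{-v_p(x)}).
|41/19773|_13 = 2197

Step 1 — compute v_13(x) by factoring powers of 13 out of the numerator and denominator: v_13(41/19773) = -3. Step 2 — apply |x|_p = p^{-v_p(x)} = 13^{3} = 2197.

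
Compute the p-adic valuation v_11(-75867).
v_11(-75867) = 3

v_11(n) is the largest exponent k such that 11^k divides n. Factor out: -75867 = -11^3 · 57. (Sign doesn't affect v_p.) So v_11(-75867) = 3.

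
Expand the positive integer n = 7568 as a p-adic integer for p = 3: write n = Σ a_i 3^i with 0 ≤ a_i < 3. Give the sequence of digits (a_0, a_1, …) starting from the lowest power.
(a_0, a_1, …) = (2, 2, 0, 1, 0, 1, 1, 0, 1)

Repeated division by 3 gives the digits low-to-high: 7568 = 2 + 2·3^1 + 1·3^3 + 1·3^5 + 1·3^6 + 1·3^8. Digit sequence: (2, 2, 0, 1, 0, 1, 1, 0, 1).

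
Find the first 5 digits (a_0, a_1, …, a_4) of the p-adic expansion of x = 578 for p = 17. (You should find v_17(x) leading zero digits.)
(a_0, …, a_4) = (0, 0, 2, 0, 0)

v_17(578) = 2, so a_0 = ... = a_1 = 0. Factor out: x = 17^2 · u with u = 2 a unit in ℤ_17. Expand u iteratively via a_{v+i} = u_i mod 17, u_{i+1} = (u_i − a_{v+i})/17:
  u_0 = 2;  a_2 = 2;  u_1 = (u_0 − 2)/17 = 0
  u_1 = 0;  a_3 = 0;  u_2 = (u_1 − 0)/17 = 0
  u_2 = 0;  a_4 = 0;  u_3 = (u_2 − 0)/17 = 0
Digits: (0, 0, 2, 0, 0).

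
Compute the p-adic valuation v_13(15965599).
v_13(15965599) = 5

v_13(n) is the largest exponent k such that 13^k divides n. Factor out: 15965599 = 13^5 · 43. (Sign doesn't affect v_p.) So v_13(15965599) = 5.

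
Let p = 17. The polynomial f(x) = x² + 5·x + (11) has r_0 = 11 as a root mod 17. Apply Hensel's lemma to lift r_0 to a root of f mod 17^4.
r_3 = 8749 (mod 83521)

Hensel: r_{i+1} = r_i − f(r_i)·(f′(r_i))^{-1} mod 17^{i+2}, f′(x) = 2x + 5. Iterate:
  r_0 = 11 (mod 17)
  r_1 = 79 (mod 289)
  r_2 = 3836 (mod 4913)
  r_3 = 8749 (mod 83521)
Final: r = 8749 satisfies f(r) ≡ 0 mod 17^4.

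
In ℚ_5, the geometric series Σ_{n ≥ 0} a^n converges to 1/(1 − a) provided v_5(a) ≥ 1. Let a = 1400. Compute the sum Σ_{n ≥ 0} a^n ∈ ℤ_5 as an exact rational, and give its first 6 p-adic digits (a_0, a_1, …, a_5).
Σ a^n = 1/(1 − a) = -1/1399;  first 6 digits = (1, 0, 1, 1, 3, 2)

v_5(a) = 2 ≥ 1, so the series converges in ℤ_5 to 1/(1 − a) = 1/(1 − 1400) = -1/1399. Expand this rational in ℤ_5: compute digits iteratively via d_i = x_i mod 5, x_{i+1} = (x_i − d_i)/5. The first 6 digits are (1, 0, 1, 1, 3, 2).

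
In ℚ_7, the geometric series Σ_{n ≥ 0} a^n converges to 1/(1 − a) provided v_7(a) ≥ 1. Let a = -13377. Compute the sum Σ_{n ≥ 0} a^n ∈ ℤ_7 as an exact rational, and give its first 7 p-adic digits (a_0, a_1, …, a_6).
Σ a^n = 1/(1 − a) = 1/13378;  first 7 digits = (1, 0, 0, 3, 1, 6, 1)

v_7(a) = 3 ≥ 1, so the series converges in ℤ_7 to 1/(1 − a) = 1/(1 − (-13377)) = 1/13378. Expand this rational in ℤ_7: compute digits iteratively via d_i = x_i mod 7, x_{i+1} = (x_i − d_i)/7. The first 7 digits are (1, 0, 0, 3, 1, 6, 1).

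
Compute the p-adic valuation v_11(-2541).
v_11(-2541) = 2

v_11(n) is the largest exponent k such that 11^k divides n. Factor out: -2541 = -11^2 · 21. (Sign doesn't affect v_p.) So v_11(-2541) = 2.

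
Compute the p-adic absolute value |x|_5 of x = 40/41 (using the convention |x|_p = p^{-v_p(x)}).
|40/41|_5 = 1/5

Step 1 — compute v_5(x) by factoring powers of 5 out of the numerator and denominator: v_5(40/41) = 1. Step 2 — apply |x|_p = p^{-v_p(x)} = 5^{-1} = 1/5.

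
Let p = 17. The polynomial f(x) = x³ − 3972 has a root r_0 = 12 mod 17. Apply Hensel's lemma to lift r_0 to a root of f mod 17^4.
r_3 = 16723 (mod 83521)

Hensel: r_{i+1} = r_i − f(r_i)/f′(r_i) mod 17^{i+2}, where f′(x) = 3x². Iterate:
  r_0 = 12 (mod 17)
  r_1 = 250 (mod 289)
  r_2 = 1984 (mod 4913)
  r_3 = 16723 (mod 83521)
Final: r = 16723 with f(r) ≡ 0 mod 17^4.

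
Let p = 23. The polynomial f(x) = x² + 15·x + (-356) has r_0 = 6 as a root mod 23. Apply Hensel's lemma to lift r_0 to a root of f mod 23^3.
r_2 = 8792 (mod 12167)

Hensel: r_{i+1} = r_i − f(r_i)·(f′(r_i))^{-1} mod 23^{i+2}, f′(x) = 2x + 15. Iterate:
  r_0 = 6 (mod 23)
  r_1 = 328 (mod 529)
  r_2 = 8792 (mod 12167)
Final: r = 8792 satisfies f(r) ≡ 0 mod 23^3.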